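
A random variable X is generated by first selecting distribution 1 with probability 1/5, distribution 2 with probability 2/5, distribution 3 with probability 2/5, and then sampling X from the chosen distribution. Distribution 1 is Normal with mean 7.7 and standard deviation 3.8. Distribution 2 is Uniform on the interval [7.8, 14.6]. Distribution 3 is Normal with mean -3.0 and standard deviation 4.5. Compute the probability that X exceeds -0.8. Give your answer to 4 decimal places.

Conditional on each component, P(X > -0.8): 1: 0.987352; 2: 1; 3: 0.31246.
By total probability, P(X > -0.8) = 0.2·0.987352 + 0.4·1 + 0.4·0.31246 = 0.722454.

0.7225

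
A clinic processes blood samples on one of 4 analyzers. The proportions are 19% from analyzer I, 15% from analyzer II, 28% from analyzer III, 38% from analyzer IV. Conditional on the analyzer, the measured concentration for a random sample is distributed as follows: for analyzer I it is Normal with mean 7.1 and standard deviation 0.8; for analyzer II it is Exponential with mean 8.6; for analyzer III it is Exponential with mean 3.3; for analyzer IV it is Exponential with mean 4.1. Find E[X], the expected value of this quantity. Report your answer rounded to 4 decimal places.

Component means — I: 7.1; II: 8.6; III: 3.3; IV: 4.1.
E[X] = 0.19·7.1 + 0.15·8.6 + 0.28·3.3 + 0.38·4.1 = 5.121.

5.1210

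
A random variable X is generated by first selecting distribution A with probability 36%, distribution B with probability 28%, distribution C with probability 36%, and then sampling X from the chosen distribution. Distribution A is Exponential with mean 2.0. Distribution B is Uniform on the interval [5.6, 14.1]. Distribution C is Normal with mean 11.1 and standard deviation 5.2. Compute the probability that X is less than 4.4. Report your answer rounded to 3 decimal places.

Conditional on each component, P(X < 4.4): A: 0.889197; B: 0; C: 0.0987927.
By total probability, P(X < 4.4) = 0.36·0.889197 + 0.28·0 + 0.36·0.0987927 = 0.355676.

0.356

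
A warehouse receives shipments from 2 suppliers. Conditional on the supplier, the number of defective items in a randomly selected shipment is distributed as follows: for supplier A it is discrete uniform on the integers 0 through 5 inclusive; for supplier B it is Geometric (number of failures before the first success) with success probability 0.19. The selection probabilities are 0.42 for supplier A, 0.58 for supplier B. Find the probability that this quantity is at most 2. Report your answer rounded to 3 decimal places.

Conditional on each supplier, P(X ≤ 2): A: 0.5; B: 0.468559.
By total probability, P(X ≤ 2) = 0.42·0.5 + 0.58·0.468559 = 0.481764.

0.482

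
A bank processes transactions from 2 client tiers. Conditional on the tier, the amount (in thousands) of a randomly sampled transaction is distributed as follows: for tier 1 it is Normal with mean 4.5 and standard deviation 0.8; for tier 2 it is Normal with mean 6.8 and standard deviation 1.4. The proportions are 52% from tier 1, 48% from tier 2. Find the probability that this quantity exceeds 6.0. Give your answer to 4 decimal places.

Conditional on each tier, P(X > 6.0): 1: 0.0303964; 2: 0.716145.
By total probability, P(X > 6.0) = 0.52·0.0303964 + 0.48·0.716145 = 0.359556.

0.3596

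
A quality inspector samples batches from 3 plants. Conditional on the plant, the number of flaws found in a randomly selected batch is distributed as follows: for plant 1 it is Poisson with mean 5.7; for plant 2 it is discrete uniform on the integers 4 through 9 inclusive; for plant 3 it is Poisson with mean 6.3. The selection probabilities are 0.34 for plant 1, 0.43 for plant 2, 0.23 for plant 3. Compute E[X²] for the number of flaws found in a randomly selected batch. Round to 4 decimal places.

For each component E[X²] = Var + (mean)², giving 1: 38.19; 2: 45.1667; 3: 45.99.
Overall E[X²] = 0.34·38.19 + 0.43·45.1667 + 0.23·45.99 = 42.984.

42.9840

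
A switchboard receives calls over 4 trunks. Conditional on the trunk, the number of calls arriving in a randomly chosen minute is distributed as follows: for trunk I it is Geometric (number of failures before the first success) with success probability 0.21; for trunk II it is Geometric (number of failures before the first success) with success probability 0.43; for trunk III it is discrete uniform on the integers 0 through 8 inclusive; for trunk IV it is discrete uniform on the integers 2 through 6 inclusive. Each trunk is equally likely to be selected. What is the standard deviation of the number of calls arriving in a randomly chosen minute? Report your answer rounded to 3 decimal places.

2.948

Per component, I: μ=3.7619, E[X²]=32.0658; II: μ=1.32558, E[X²]=4.83991; III: μ=4, E[X²]=22.6667; IV: μ=4, E[X²]=18.
E[X] = 0.25·3.7619 + 0.25·1.32558 + 0.25·4 + 0.25·4 = 3.27187.
E[X²] = 0.25·32.0658 + 0.25·4.83991 + 0.25·22.6667 + 0.25·18 = 19.3931.
Var(X) = E[X²] − (E[X])² = 19.3931 − 10.7051 = 8.68794.
SD(X) = √8.68794 = 2.94753.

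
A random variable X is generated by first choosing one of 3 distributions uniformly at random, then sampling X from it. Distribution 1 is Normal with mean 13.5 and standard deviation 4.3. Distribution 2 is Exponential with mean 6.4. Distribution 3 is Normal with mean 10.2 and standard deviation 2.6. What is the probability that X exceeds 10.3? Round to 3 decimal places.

Conditional on each component, P(X > 10.3): 1: 0.771618; 2: 0.200013; 3: 0.48466.
By total probability, P(X > 10.3) = 0.333333·0.771618 + 0.333333·0.200013 + 0.333333·0.48466 = 0.48543.

0.485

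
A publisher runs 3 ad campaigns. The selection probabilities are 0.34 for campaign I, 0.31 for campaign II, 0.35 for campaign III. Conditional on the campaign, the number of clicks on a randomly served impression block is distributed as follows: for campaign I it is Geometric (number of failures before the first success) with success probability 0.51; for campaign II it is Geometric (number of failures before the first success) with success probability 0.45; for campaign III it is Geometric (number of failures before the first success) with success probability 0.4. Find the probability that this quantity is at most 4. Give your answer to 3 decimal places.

0.948

Conditional on each campaign, P(X ≤ 4): I: 0.971752; II: 0.949672; III: 0.92224.
By total probability, P(X ≤ 4) = 0.34·0.971752 + 0.31·0.949672 + 0.35·0.92224 = 0.947578.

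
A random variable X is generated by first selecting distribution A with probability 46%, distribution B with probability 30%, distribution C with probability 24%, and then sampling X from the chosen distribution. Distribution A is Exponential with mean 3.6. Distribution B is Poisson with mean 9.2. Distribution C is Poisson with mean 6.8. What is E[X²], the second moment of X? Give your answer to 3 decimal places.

52.805

For each component E[X²] = Var + (mean)², giving A: 25.92; B: 93.84; C: 53.04.
Overall E[X²] = 0.46·25.92 + 0.3·93.84 + 0.24·53.04 = 52.8048.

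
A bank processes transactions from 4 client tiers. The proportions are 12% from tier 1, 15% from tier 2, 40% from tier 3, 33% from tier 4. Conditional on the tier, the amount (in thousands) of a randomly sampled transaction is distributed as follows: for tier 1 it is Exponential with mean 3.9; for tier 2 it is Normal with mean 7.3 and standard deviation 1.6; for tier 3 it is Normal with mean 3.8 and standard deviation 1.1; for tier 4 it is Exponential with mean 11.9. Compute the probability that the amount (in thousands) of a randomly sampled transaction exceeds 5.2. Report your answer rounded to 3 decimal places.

Conditional on each tier, P(X > 5.2): 1: 0.263597; 2: 0.905324; 3: 0.101557; 4: 0.645988.
By total probability, P(X > 5.2) = 0.12·0.263597 + 0.15·0.905324 + 0.4·0.101557 + 0.33·0.645988 = 0.421229.

0.421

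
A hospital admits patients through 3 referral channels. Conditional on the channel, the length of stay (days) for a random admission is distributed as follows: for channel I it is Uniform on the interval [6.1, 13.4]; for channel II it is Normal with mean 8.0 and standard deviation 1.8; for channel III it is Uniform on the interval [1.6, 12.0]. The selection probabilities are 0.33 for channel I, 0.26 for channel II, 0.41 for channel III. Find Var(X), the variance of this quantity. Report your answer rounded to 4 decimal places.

7.5971

Per component, I: μ=9.75, E[X²]=99.5033; II: μ=8, E[X²]=67.24; III: μ=6.8, E[X²]=55.2533.
E[X] = 0.33·9.75 + 0.26·8 + 0.41·6.8 = 8.0855.
E[X²] = 0.33·99.5033 + 0.26·67.24 + 0.41·55.2533 = 72.9724.
Var(X) = E[X²] − (E[X])² = 72.9724 − 65.3753 = 7.59706.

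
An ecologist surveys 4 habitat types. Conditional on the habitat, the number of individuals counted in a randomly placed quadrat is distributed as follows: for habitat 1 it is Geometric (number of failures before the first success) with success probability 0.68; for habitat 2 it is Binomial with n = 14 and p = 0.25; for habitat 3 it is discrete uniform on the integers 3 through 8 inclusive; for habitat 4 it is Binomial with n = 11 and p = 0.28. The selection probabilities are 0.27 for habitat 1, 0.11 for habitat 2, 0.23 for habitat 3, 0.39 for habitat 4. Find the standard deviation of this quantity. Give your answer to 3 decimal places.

Per component, 1: μ=0.470588, E[X²]=0.913495; 2: μ=3.5, E[X²]=14.875; 3: μ=5.5, E[X²]=33.1667; 4: μ=3.08, E[X²]=11.704.
E[X] = 0.27·0.470588 + 0.11·3.5 + 0.23·5.5 + 0.39·3.08 = 2.97826.
E[X²] = 0.27·0.913495 + 0.11·14.875 + 0.23·33.1667 + 0.39·11.704 = 14.0758.
Var(X) = E[X²] − (E[X])² = 14.0758 − 8.87003 = 5.20576.
SD(X) = √5.20576 = 2.28161.

2.282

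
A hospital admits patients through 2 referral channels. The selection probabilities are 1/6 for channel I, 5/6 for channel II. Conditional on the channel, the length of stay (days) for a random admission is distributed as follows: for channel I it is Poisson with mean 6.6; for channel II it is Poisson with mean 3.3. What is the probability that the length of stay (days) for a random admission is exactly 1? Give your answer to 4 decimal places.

0.1029

Conditional on each channel, P(X = 1): I: 0.00897843; II: 0.121714.
By total probability, P(X = 1) = 0.166667·0.00897843 + 0.833333·0.121714 = 0.102925.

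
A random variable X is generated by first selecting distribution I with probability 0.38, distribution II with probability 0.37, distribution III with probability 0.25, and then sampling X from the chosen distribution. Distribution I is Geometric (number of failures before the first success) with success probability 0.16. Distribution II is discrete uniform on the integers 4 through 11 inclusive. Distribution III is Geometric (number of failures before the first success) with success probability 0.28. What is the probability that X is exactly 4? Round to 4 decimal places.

0.0953

Conditional on each component, P(X = 4): I: 0.0796594; II: 0.125; III: 0.0752468.
By total probability, P(X = 4) = 0.38·0.0796594 + 0.37·0.125 + 0.25·0.0752468 = 0.0953323.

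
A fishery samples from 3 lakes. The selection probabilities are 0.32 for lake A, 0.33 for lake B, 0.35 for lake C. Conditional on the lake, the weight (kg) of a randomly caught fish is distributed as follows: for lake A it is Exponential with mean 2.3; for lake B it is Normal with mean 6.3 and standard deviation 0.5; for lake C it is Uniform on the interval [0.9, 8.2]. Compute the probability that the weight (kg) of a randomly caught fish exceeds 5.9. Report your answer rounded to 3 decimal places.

Conditional on each lake, P(X > 5.9): A: 0.0769025; B: 0.788145; C: 0.315068.
By total probability, P(X > 5.9) = 0.32·0.0769025 + 0.33·0.788145 + 0.35·0.315068 = 0.39497.

0.395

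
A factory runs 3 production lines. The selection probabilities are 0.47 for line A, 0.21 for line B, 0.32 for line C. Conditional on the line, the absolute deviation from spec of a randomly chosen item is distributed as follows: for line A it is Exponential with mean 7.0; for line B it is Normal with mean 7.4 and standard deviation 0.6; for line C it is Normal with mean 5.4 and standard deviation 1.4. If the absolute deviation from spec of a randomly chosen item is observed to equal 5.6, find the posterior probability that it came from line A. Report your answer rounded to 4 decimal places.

0.2473

Likelihoods f(5.6 | ·): A: 0.0641899; B: 0.00738641; C: 0.282066.
Posterior ∝ prior × likelihood. Numerator for A: 0.47·0.0641899 = 0.0301692.
Normalizing constant: 0.47·0.0641899 + 0.21·0.00738641 + 0.32·0.282066 = 0.121981.
P(A | observation) = 0.0301692 / 0.121981 = 0.247326.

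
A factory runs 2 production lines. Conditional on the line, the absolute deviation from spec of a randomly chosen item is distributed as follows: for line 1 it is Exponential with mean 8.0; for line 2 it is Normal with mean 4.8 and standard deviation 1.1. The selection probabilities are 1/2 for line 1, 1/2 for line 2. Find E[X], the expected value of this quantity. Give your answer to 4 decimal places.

6.4000

Component means — 1: 8; 2: 4.8.
E[X] = 0.5·8 + 0.5·4.8 = 6.4.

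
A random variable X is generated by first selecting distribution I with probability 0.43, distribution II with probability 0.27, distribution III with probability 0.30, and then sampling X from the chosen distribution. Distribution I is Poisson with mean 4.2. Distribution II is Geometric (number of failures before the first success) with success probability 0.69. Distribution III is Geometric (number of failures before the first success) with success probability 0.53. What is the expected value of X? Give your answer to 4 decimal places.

Component means — I: 4.2; II: 0.449275; III: 0.886792.
E[X] = 0.43·4.2 + 0.27·0.449275 + 0.3·0.886792 = 2.19334.

2.1933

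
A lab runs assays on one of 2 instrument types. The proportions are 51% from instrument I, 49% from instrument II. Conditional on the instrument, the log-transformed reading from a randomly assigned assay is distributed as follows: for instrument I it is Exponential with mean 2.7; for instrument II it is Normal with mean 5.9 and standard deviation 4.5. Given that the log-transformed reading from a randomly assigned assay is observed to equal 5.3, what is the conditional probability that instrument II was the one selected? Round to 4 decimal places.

Likelihoods f(5.3 | ·): I: 0.0520154; II: 0.0878693.
Posterior ∝ prior × likelihood. Numerator for II: 0.49·0.0878693 = 0.043056.
Normalizing constant: 0.51·0.0520154 + 0.49·0.0878693 = 0.0695838.
P(II | observation) = 0.043056 / 0.0695838 = 0.618764.

0.6188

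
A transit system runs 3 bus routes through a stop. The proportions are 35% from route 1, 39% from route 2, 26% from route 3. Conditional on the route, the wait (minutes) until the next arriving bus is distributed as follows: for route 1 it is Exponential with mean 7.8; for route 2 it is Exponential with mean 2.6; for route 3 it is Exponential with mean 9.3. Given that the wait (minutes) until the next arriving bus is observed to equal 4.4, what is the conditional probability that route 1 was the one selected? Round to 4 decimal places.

Likelihoods f(4.4 | ·): 1: 0.0729321; 2: 0.0708055; 3: 0.0669953.
Posterior ∝ prior × likelihood. Numerator for 1: 0.35·0.0729321 = 0.0255262.
Normalizing constant: 0.35·0.0729321 + 0.39·0.0708055 + 0.26·0.0669953 = 0.0705591.
P(1 | observation) = 0.0255262 / 0.0705591 = 0.361771.

0.3618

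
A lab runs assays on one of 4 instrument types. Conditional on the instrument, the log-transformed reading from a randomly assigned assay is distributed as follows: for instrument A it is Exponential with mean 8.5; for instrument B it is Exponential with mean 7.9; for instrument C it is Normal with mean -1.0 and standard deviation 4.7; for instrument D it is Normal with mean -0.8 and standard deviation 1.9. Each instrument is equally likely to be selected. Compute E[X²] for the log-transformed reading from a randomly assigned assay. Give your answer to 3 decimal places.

For each component E[X²] = Var + (mean)², giving A: 144.5; B: 124.82; C: 23.09; D: 4.25.
Overall E[X²] = 0.25·144.5 + 0.25·124.82 + 0.25·23.09 + 0.25·4.25 = 74.165.

74.165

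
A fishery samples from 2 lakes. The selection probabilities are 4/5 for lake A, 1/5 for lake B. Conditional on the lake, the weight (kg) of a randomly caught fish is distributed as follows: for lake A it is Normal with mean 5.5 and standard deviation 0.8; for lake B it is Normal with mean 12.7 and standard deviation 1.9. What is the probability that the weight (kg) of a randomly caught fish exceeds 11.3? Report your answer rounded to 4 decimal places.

0.1539

Conditional on each lake, P(X > 11.3): A: 2.08389e-13; B: 0.769391.
By total probability, P(X > 11.3) = 0.8·2.08389e-13 + 0.2·0.769391 = 0.153878.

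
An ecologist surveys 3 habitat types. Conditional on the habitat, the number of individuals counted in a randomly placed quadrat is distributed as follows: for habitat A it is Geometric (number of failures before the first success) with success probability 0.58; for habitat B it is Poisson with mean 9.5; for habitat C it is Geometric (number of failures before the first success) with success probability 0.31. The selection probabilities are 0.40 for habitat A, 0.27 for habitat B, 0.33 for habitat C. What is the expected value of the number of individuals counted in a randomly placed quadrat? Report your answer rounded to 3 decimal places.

Component means — A: 0.724138; B: 9.5; C: 2.22581.
E[X] = 0.4·0.724138 + 0.27·9.5 + 0.33·2.22581 = 3.58917.

3.589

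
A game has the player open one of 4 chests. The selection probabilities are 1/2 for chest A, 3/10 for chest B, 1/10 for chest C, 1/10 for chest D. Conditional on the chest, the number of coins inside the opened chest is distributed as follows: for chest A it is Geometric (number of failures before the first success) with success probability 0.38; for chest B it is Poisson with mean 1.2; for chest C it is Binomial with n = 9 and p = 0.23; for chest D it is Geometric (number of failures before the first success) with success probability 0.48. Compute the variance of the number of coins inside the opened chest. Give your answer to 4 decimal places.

Per component, A: μ=1.63158, E[X²]=6.95568; B: μ=1.2, E[X²]=2.64; C: μ=2.07, E[X²]=5.8788; D: μ=1.08333, E[X²]=3.43056.
E[X] = 0.5·1.63158 + 0.3·1.2 + 0.1·2.07 + 0.1·1.08333 = 1.49112.
E[X²] = 0.5·6.95568 + 0.3·2.64 + 0.1·5.8788 + 0.1·3.43056 = 5.20077.
Var(X) = E[X²] − (E[X])² = 5.20077 − 2.22345 = 2.97733.

2.9773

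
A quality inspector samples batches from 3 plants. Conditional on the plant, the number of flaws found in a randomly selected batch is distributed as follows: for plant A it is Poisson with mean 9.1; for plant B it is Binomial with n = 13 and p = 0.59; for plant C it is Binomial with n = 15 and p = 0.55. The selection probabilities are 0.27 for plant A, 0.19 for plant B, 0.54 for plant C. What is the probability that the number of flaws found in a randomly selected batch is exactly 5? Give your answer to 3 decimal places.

Conditional on each plant, P(X = 5): A: 0.0580692; B: 0.0734699; C: 0.0514629.
By total probability, P(X = 5) = 0.27·0.0580692 + 0.19·0.0734699 + 0.54·0.0514629 = 0.0574279.

0.057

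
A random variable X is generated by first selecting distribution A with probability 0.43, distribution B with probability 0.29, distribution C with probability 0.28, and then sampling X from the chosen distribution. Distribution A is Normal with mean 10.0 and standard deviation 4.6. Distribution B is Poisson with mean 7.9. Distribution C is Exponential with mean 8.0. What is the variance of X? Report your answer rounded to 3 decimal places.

30.342

Per component, A: μ=10, E[X²]=121.16; B: μ=7.9, E[X²]=70.31; C: μ=8, E[X²]=128.
E[X] = 0.43·10 + 0.29·7.9 + 0.28·8 = 8.831.
E[X²] = 0.43·121.16 + 0.29·70.31 + 0.28·128 = 108.329.
Var(X) = E[X²] − (E[X])² = 108.329 − 77.9866 = 30.3421.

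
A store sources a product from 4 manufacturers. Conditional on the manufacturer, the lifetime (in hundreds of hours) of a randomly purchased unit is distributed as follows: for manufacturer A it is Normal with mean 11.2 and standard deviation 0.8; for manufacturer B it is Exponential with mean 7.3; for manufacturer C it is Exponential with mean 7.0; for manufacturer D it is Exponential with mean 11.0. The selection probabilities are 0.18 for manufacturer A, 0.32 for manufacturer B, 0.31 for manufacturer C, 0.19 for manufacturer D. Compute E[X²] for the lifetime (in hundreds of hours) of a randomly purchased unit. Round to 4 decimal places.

For each component E[X²] = Var + (mean)², giving A: 126.08; B: 106.58; C: 98; D: 242.
Overall E[X²] = 0.18·126.08 + 0.32·106.58 + 0.31·98 + 0.19·242 = 133.16.

133.1600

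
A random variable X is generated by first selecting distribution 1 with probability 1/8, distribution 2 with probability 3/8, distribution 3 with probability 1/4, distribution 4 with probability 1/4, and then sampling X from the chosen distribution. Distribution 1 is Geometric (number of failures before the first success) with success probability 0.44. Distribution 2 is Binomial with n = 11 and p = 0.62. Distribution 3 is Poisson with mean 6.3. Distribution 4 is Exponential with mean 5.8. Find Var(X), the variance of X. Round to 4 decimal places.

14.3297

Per component, 1: μ=1.27273, E[X²]=4.5124; 2: μ=6.82, E[X²]=49.104; 3: μ=6.3, E[X²]=45.99; 4: μ=5.8, E[X²]=67.28.
E[X] = 0.125·1.27273 + 0.375·6.82 + 0.25·6.3 + 0.25·5.8 = 5.74159.
E[X²] = 0.125·4.5124 + 0.375·49.104 + 0.25·45.99 + 0.25·67.28 = 47.2955.
Var(X) = E[X²] − (E[X])² = 47.2955 − 32.9659 = 14.3297.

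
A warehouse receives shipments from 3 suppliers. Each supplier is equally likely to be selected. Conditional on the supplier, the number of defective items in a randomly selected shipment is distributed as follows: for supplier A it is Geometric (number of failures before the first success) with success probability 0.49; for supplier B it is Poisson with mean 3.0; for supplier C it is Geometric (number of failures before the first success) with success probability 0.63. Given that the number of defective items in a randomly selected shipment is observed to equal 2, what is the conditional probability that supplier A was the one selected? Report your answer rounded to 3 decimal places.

Likelihoods P(X=2 | ·): A: 0.127449; B: 0.224042; C: 0.086247.
Posterior ∝ prior × likelihood. Numerator for A: 0.333333·0.127449 = 0.042483.
Normalizing constant: 0.333333·0.127449 + 0.333333·0.224042 + 0.333333·0.086247 = 0.145913.
P(A | observation) = 0.042483 / 0.145913 = 0.291154.

0.291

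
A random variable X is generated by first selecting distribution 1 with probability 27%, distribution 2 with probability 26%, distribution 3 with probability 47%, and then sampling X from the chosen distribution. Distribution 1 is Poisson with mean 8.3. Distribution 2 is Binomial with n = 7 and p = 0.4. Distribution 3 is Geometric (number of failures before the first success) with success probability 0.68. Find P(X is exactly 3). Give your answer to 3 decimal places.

Conditional on each component, P(X = 3): 1: 0.0236831; 2: 0.290304; 3: 0.0222822.
By total probability, P(X = 3) = 0.27·0.0236831 + 0.26·0.290304 + 0.47·0.0222822 = 0.0923461.

0.092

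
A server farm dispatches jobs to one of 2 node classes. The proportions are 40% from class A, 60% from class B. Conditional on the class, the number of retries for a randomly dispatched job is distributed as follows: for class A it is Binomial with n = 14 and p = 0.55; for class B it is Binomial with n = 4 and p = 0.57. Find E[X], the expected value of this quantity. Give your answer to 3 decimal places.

Component means — A: 7.7; B: 2.28.
E[X] = 0.4·7.7 + 0.6·2.28 = 4.448.

4.448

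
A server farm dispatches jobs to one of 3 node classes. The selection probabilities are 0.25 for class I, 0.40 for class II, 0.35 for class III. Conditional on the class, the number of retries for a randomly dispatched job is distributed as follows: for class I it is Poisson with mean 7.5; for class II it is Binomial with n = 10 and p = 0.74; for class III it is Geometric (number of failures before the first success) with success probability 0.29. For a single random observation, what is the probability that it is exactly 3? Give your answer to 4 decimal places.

Conditional on each class, P(X = 3): I: 0.0388887; II: 0.00390562; III: 0.103794.
By total probability, P(X = 3) = 0.25·0.0388887 + 0.4·0.00390562 + 0.35·0.103794 = 0.0476124.

0.0476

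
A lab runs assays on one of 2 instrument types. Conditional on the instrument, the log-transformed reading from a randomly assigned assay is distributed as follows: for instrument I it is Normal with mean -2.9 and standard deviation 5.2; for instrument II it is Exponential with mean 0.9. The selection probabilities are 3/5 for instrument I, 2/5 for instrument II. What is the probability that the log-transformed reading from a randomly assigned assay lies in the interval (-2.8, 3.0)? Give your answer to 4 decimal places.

Conditional on each instrument, P(-2.8 < X < 3.0): I: 0.36406; II: 0.964326.
By total probability, P(-2.8 < X < 3.0) = 0.6·0.36406 + 0.4·0.964326 = 0.604167.

0.6042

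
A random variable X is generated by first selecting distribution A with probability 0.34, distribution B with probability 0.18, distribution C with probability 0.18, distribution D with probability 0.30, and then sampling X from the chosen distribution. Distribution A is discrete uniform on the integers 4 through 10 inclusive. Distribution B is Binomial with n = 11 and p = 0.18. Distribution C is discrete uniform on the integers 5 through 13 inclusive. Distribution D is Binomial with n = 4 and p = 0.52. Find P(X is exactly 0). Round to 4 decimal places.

Conditional on each component, P(X = 0): A: 0; B: 0.112707; C: 0; D: 0.0530842.
By total probability, P(X = 0) = 0.34·0 + 0.18·0.112707 + 0.18·0 + 0.3·0.0530842 = 0.0362126.

0.0362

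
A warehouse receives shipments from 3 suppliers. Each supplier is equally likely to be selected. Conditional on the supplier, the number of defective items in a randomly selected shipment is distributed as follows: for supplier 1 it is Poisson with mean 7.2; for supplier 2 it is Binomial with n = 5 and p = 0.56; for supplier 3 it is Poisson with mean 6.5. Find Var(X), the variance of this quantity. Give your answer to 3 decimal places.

8.704

Per component, 1: μ=7.2, E[X²]=59.04; 2: μ=2.8, E[X²]=9.072; 3: μ=6.5, E[X²]=48.75.
E[X] = 0.333333·7.2 + 0.333333·2.8 + 0.333333·6.5 = 5.5.
E[X²] = 0.333333·59.04 + 0.333333·9.072 + 0.333333·48.75 = 38.954.
Var(X) = E[X²] − (E[X])² = 38.954 − 30.25 = 8.704.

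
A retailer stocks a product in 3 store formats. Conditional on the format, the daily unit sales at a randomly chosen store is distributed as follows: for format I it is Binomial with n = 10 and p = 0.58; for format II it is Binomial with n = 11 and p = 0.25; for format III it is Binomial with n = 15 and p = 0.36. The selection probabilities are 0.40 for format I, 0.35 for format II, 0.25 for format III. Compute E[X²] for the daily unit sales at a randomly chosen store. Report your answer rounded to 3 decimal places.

25.953

For each component E[X²] = Var + (mean)², giving I: 36.076; II: 9.625; III: 32.616.
Overall E[X²] = 0.4·36.076 + 0.35·9.625 + 0.25·32.616 = 25.9531.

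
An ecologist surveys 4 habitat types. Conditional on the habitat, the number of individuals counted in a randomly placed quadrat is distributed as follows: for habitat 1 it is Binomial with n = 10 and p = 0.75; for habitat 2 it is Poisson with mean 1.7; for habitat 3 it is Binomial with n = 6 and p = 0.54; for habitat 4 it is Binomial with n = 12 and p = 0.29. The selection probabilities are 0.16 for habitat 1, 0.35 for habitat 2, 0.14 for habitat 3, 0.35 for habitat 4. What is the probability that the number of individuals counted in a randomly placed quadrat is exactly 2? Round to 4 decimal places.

Conditional on each habitat, P(X = 2): 1: 0.000386238; 2: 0.263978; 3: 0.195844; 4: 0.180686.
By total probability, P(X = 2) = 0.16·0.000386238 + 0.35·0.263978 + 0.14·0.195844 + 0.35·0.180686 = 0.183112.

0.1831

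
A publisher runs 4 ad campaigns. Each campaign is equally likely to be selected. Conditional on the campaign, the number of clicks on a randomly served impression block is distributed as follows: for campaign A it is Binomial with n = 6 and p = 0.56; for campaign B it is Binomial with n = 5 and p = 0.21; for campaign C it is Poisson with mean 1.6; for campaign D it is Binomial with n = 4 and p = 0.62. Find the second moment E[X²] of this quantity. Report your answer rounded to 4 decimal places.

6.4882

For each component E[X²] = Var + (mean)², giving A: 12.768; B: 1.932; C: 4.16; D: 7.0928.
Overall E[X²] = 0.25·12.768 + 0.25·1.932 + 0.25·4.16 + 0.25·7.0928 = 6.4882.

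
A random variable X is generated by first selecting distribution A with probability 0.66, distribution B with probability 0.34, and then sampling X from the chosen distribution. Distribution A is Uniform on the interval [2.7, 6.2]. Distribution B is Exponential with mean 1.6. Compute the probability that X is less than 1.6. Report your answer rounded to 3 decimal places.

0.215

Conditional on each component, P(X < 1.6): A: 0; B: 0.632121.
By total probability, P(X < 1.6) = 0.66·0 + 0.34·0.632121 = 0.214921.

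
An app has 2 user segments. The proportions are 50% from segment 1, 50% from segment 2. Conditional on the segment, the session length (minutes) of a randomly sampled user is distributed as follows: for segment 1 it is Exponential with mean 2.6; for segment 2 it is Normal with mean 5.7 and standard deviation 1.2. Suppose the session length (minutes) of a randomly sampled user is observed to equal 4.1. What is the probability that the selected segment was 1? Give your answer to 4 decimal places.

0.3677

Likelihoods f(4.1 | ·): 1: 0.0794653; 2: 0.136675.
Posterior ∝ prior × likelihood. Numerator for 1: 0.5·0.0794653 = 0.0397327.
Normalizing constant: 0.5·0.0794653 + 0.5·0.136675 = 0.10807.
P(1 | observation) = 0.0397327 / 0.10807 = 0.367656.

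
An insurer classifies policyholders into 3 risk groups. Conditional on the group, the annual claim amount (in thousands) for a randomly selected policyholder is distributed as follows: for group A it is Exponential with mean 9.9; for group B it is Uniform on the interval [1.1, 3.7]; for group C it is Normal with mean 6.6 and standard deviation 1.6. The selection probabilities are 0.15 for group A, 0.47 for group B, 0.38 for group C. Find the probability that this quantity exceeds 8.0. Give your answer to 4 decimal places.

Conditional on each group, P(X > 8.0): A: 0.445713; B: 0; C: 0.190787.
By total probability, P(X > 8.0) = 0.15·0.445713 + 0.47·0 + 0.38·0.190787 = 0.139356.

0.1394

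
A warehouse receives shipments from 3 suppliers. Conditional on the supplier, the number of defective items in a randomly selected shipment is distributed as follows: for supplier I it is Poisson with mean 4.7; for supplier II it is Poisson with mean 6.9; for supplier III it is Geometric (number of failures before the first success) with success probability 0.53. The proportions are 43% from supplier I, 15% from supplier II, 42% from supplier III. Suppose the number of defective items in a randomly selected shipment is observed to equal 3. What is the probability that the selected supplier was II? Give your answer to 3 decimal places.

0.084

Likelihoods P(X=3 | ·): I: 0.157383; II: 0.0551778; III: 0.0550262.
Posterior ∝ prior × likelihood. Numerator for II: 0.15·0.0551778 = 0.00827666.
Normalizing constant: 0.43·0.157383 + 0.15·0.0551778 + 0.42·0.0550262 = 0.0990624.
P(II | observation) = 0.00827666 / 0.0990624 = 0.08355.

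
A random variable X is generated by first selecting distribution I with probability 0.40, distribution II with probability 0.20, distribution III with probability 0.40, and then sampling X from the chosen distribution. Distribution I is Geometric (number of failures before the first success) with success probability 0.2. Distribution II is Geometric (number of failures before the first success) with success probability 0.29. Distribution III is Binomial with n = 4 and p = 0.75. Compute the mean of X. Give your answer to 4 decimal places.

Component means — I: 4; II: 2.44828; III: 3.
E[X] = 0.4·4 + 0.2·2.44828 + 0.4·3 = 3.28966.

3.2897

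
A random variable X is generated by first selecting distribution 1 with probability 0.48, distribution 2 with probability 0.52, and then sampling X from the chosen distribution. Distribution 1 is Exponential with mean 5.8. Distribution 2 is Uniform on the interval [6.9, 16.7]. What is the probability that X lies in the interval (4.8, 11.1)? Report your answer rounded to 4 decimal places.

0.3619

Conditional on each component, P(4.8 < X < 11.1): 1: 0.289583; 2: 0.428571.
By total probability, P(4.8 < X < 11.1) = 0.48·0.289583 + 0.52·0.428571 = 0.361857.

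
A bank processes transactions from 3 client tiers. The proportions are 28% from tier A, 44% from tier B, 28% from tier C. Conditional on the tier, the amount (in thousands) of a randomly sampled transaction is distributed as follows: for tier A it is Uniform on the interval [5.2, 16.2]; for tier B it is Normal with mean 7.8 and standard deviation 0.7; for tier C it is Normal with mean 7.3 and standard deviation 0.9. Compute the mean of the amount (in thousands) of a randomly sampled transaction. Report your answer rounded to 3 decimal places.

8.472

Component means — A: 10.7; B: 7.8; C: 7.3.
E[X] = 0.28·10.7 + 0.44·7.8 + 0.28·7.3 = 8.472.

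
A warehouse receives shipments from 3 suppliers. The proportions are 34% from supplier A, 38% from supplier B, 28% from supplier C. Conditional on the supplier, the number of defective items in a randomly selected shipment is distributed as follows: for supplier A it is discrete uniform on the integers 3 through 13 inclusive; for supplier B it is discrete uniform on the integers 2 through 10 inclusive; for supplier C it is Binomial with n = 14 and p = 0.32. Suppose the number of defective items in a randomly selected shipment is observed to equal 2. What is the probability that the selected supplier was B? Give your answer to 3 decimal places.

Likelihoods P(X=2 | ·): A: 0; B: 0.111111; C: 0.0910853.
Posterior ∝ prior × likelihood. Numerator for B: 0.38·0.111111 = 0.0422222.
Normalizing constant: 0.34·0 + 0.38·0.111111 + 0.28·0.0910853 = 0.0677261.
P(B | observation) = 0.0422222 / 0.0677261 = 0.623426.

0.623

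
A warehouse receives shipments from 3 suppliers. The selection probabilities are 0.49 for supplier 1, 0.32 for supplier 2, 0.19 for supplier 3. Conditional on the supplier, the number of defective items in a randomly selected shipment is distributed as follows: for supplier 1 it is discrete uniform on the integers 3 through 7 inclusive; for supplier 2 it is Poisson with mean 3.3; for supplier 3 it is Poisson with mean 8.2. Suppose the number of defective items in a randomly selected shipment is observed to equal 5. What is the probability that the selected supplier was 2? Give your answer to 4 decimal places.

0.2522

Likelihoods P(X=5 | ·): 1: 0.2; 2: 0.120286; 3: 0.0848542.
Posterior ∝ prior × likelihood. Numerator for 2: 0.32·0.120286 = 0.0384917.
Normalizing constant: 0.49·0.2 + 0.32·0.120286 + 0.19·0.0848542 = 0.152614.
P(2 | observation) = 0.0384917 / 0.152614 = 0.252216.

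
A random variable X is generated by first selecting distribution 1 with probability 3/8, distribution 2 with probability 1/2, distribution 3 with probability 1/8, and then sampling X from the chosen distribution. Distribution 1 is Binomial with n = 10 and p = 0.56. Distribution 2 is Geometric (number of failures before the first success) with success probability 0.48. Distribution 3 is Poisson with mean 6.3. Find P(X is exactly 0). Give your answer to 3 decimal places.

0.240

Conditional on each component, P(X = 0): 1: 0.000271974; 2: 0.48; 3: 0.0018363.
By total probability, P(X = 0) = 0.375·0.000271974 + 0.5·0.48 + 0.125·0.0018363 = 0.240332.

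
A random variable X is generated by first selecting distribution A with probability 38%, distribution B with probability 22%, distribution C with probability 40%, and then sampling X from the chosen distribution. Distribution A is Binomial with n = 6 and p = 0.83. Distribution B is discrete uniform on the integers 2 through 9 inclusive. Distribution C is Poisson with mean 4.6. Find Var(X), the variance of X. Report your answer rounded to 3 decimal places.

3.433

Per component, A: μ=4.98, E[X²]=25.647; B: μ=5.5, E[X²]=35.5; C: μ=4.6, E[X²]=25.76.
E[X] = 0.38·4.98 + 0.22·5.5 + 0.4·4.6 = 4.9424.
E[X²] = 0.38·25.647 + 0.22·35.5 + 0.4·25.76 = 27.8599.
Var(X) = E[X²] − (E[X])² = 27.8599 − 24.4273 = 3.43254.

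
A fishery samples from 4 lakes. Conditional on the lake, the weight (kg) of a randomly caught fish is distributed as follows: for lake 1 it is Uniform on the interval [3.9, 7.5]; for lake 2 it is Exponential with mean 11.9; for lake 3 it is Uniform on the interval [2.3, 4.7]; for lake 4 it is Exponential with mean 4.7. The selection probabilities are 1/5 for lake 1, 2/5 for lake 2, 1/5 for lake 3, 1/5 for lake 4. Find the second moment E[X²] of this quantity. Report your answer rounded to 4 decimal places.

131.3840

For each component E[X²] = Var + (mean)², giving 1: 33.57; 2: 283.22; 3: 12.73; 4: 44.18.
Overall E[X²] = 0.2·33.57 + 0.4·283.22 + 0.2·12.73 + 0.2·44.18 = 131.384.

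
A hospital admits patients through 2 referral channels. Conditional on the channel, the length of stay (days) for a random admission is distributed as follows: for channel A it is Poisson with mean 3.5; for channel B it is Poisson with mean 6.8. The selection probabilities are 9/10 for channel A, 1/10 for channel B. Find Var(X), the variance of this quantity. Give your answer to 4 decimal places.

4.8101

Per component, A: μ=3.5, E[X²]=15.75; B: μ=6.8, E[X²]=53.04.
E[X] = 0.9·3.5 + 0.1·6.8 = 3.83.
E[X²] = 0.9·15.75 + 0.1·53.04 = 19.479.
Var(X) = E[X²] − (E[X])² = 19.479 − 14.6689 = 4.8101.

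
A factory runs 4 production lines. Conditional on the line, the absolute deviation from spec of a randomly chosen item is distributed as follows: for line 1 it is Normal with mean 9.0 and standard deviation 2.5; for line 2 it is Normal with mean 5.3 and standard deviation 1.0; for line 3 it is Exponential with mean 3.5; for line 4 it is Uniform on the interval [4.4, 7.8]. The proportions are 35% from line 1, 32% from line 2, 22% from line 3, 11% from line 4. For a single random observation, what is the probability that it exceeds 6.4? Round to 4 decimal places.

0.4218

Conditional on each line, P(X > 6.4): 1: 0.85083; 2: 0.135666; 3: 0.160643; 4: 0.411765.
By total probability, P(X > 6.4) = 0.35·0.85083 + 0.32·0.135666 + 0.22·0.160643 + 0.11·0.411765 = 0.421839.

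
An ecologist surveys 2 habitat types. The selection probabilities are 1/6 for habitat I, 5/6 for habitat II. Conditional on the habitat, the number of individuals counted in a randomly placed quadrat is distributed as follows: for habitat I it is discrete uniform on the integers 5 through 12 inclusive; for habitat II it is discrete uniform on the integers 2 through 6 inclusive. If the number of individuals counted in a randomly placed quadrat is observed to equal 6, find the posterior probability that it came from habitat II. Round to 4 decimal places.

0.8889

Likelihoods P(X=6 | ·): I: 0.125; II: 0.2.
Posterior ∝ prior × likelihood. Numerator for II: 0.833333·0.2 = 0.166667.
Normalizing constant: 0.166667·0.125 + 0.833333·0.2 = 0.1875.
P(II | observation) = 0.166667 / 0.1875 = 0.888889.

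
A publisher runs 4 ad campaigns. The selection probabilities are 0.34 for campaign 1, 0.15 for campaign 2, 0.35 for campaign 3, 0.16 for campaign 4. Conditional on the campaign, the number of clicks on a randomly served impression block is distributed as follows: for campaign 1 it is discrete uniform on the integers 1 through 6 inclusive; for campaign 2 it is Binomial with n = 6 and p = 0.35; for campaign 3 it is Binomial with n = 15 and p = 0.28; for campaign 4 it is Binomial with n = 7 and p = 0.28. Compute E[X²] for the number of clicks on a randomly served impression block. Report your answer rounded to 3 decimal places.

14.096

For each component E[X²] = Var + (mean)², giving 1: 15.1667; 2: 5.775; 3: 20.664; 4: 5.2528.
Overall E[X²] = 0.34·15.1667 + 0.15·5.775 + 0.35·20.664 + 0.16·5.2528 = 14.0958.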